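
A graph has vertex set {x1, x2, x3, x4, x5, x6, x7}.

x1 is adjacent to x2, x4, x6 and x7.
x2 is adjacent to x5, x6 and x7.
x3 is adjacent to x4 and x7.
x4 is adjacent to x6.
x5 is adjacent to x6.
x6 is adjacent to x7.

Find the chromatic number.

4

x1, x2, x6, x7 form a clique, so at least 4 colors are needed.
A valid assignment using 4 colors: x1=3, x2=4, x3=1, x4=2, x5=2, x6=1, x7=2. Every edge joins two different colors.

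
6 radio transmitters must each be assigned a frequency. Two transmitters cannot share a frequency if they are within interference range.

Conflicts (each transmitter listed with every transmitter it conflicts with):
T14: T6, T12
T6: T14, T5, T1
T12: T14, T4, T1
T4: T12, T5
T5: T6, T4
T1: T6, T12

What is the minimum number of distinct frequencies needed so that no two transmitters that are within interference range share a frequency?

The cycle T12-T4-T5-T6-T14-T12 has odd length 5, so it cannot be 2-colored; at least 3 frequencies are needed.
3 frequencies suffice: frequency 1 → {T6, T12}; frequency 2 → {T14, T5, T1}; frequency 3 → {T4}. Every pair that conflicts lands in different frequencies.

3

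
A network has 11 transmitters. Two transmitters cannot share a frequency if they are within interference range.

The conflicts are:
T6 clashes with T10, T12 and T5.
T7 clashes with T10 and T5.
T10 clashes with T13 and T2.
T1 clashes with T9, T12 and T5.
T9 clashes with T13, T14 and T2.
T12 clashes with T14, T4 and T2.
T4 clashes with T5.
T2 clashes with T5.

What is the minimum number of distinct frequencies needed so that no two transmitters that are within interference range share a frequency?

T12 and T14 conflict, so at least 2 frequencies are needed.
2 frequencies suffice: frequency 1 → {T10, T9, T12, T5}; frequency 2 → {T6, T7, T1, T13, T14, T4, T2}. No two conflicting transmitters share a frequency.

2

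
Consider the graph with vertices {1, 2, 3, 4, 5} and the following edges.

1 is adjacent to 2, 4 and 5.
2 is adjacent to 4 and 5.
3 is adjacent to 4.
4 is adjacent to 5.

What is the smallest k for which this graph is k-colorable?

4

1, 2, 4, 5 are mutually adjacent (a clique of size 4), so at least 4 colors are needed.
4 colors suffice: color red → {4}; color blue → {3, 5}; color green → {1}; color yellow → {2}. No two adjacent vertices share a color.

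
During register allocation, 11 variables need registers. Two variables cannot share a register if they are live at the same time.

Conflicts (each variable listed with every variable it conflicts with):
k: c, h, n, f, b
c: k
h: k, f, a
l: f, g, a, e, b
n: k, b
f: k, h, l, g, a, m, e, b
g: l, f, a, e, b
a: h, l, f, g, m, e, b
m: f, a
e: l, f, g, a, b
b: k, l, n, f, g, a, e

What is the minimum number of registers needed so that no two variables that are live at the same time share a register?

l, f, g, a, e, b are mutually in conflict, so at least 6 registers are needed.
6 registers suffice: k=2, c=1, h=3, l=6, n=1, f=1, g=4, a=2, m=3, e=5, b=3. Every pair that conflicts lands in different registers.

6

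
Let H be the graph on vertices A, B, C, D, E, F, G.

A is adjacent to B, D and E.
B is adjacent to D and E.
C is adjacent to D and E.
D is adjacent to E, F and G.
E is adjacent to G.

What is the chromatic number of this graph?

4

A, B, D, E are mutually adjacent (a clique of size 4), so at least 4 colors are needed.
One proper 4-coloring: A=yellow, B=green, C=green, D=red, E=blue, F=blue, G=green. Each edge has distinct colors on its endpoints.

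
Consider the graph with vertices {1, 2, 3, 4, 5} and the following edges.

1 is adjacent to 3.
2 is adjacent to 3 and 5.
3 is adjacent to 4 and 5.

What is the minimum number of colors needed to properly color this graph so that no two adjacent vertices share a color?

3

2, 3, 5 form a triangle, so at least 3 colors are needed.
3 colors suffice: 1=blue, 2=green, 3=red, 4=blue, 5=blue. Each edge has distinct colors on its endpoints.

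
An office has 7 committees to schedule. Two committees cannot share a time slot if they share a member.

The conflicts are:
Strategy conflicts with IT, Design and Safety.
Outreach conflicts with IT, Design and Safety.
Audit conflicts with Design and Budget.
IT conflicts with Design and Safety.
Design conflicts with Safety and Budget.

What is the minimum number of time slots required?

4

Outreach, IT, Design, Safety pairwise conflict, so at least 4 time slots are needed.
A valid assignment using 4 time slots: Strategy=4, Outreach=4, Audit=3, IT=2, Design=1, Safety=3, Budget=2. No two conflicting committees share a time slot.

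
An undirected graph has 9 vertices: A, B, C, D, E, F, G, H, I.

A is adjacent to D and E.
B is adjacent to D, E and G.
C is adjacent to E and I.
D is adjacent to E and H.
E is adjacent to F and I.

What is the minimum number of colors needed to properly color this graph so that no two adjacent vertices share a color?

C, E, I form a triangle, so at least 3 colors are needed.
One proper 3-coloring: A=green, B=green, C=green, D=blue, E=red, F=blue, G=red, H=red, I=blue. Every edge joins two different colors.

3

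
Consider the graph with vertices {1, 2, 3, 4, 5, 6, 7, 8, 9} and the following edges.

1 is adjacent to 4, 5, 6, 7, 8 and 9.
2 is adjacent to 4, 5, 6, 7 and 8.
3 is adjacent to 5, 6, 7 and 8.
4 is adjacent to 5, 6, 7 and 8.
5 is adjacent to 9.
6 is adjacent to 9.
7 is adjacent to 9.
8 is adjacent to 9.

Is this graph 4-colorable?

Yes

The chromatic number is 3. 2, 4, 6 form a triangle, so at least 3 colors are needed.
3 colors suffice: color a → {3, 4, 9}; color b → {1, 2}; color c → {5, 6, 7, 8}.
Since 4 ≥ 3, a proper 4-coloring certainly exists.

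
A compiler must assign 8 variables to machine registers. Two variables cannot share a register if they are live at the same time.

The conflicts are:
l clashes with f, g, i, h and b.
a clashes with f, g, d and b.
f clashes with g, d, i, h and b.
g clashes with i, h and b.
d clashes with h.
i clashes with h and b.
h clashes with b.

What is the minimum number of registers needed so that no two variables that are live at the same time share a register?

6

l, f, g, i, h, b all conflict with each other, so at least 6 registers are needed.
6 registers suffice: register 1 → {f}; register 2 → {d, b}; register 3 → {g}; register 4 → {a, h}; register 5 → {i}; register 6 → {l}. Each listed conflict is separated.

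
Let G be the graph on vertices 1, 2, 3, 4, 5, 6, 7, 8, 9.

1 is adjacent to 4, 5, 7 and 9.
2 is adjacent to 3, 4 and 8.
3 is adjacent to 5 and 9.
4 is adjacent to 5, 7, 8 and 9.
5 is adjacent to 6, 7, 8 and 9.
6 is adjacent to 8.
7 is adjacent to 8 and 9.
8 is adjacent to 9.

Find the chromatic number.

5

4, 5, 7, 8, 9 are pairwise adjacent (a clique of size 5), so at least 5 colors are needed.
5 colors suffice: 1=b, 2=a, 3=b, 4=d, 5=a, 6=c, 7=e, 8=b, 9=c. No two adjacent vertices share a color.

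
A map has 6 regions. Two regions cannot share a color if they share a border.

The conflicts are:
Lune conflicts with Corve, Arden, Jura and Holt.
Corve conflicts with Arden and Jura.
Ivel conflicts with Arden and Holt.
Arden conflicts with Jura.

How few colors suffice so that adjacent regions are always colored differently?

Lune, Corve, Arden, Jura are mutually in conflict, so at least 4 colors are needed.
A valid assignment using 4 colors: Lune=2, Corve=4, Ivel=2, Arden=1, Jura=3, Holt=1. Every pair that conflicts lands in different colors.

4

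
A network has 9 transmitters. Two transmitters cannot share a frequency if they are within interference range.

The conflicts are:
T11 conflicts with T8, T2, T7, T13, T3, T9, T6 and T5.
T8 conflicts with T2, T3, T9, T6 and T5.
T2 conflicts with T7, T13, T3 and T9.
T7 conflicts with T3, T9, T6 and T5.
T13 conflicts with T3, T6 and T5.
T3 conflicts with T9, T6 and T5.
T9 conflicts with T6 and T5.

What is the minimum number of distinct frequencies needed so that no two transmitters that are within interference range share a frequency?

5

T11, T8, T3, T9, T5 all conflict with each other, so at least 5 frequencies are needed.
A valid assignment using 5 frequencies: T11=1, T8=5, T2=4, T7=5, T13=3, T3=2, T9=3, T6=4, T5=4. Each listed conflict is separated.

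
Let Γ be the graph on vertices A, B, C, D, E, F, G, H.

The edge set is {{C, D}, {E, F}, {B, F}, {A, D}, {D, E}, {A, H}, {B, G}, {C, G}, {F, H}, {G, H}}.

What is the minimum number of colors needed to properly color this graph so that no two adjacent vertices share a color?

3

The cycle A-H-G-C-D-A has odd length 5, so it cannot be 2-colored; at least 3 colors are needed.
3 colors suffice: color 1 → {D, F, G}; color 2 → {B, C, E, H}; color 3 → {A}. Each edge has distinct colors on its endpoints.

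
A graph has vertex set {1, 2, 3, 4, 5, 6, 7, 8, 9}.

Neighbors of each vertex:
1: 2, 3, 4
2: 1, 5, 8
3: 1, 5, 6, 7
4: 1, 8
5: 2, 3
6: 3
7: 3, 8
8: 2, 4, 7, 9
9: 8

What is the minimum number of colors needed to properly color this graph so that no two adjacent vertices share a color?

The cycle 2-5-3-7-8-2 has odd length 5, so it cannot be 2-colored; at least 3 colors are needed.
3 colors suffice: color a → {3, 8}; color b → {1, 5, 6, 7, 9}; color c → {2, 4}. No two adjacent vertices share a color.

3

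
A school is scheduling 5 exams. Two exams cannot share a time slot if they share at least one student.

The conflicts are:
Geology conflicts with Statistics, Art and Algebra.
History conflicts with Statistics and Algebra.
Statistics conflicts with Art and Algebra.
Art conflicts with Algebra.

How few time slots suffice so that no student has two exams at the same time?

4

Geology, Statistics, Art, Algebra all conflict with each other, so at least 4 time slots are needed.
4 time slots suffice: time slot 1 → {Algebra}; time slot 2 → {Statistics}; time slot 3 → {Geology, History}; time slot 4 → {Art}. Each listed conflict is separated.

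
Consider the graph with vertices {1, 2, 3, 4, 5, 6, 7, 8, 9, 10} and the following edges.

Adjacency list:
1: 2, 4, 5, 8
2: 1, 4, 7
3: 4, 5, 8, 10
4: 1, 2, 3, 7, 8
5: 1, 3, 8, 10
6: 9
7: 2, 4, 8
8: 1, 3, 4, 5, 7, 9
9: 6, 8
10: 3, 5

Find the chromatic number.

3

3, 5, 8 are mutually adjacent, so at least 3 colors are needed.
3 colors suffice: color red → {2, 6, 8, 10}; color blue → {4, 5, 9}; color green → {1, 3, 7}. No two adjacent vertices share a color.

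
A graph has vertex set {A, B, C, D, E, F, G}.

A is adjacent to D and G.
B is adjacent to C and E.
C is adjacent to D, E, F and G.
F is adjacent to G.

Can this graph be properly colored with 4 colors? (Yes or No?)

Yes

The chromatic number is 3. B, C, E are mutually adjacent, so at least 3 colors are needed.
A valid assignment using 3 colors: A=red, B=blue, C=red, D=blue, E=green, F=green, G=blue.
Since 4 ≥ 3, a proper 4-coloring certainly exists.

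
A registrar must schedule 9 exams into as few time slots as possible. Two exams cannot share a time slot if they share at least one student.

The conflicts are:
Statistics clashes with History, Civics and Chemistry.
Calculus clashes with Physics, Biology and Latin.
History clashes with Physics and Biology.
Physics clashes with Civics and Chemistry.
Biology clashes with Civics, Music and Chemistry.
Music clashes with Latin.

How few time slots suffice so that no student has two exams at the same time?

Music and Latin conflict, so at least 2 time slots are needed.
Using 2 time slots: Statistics=1, Calculus=2, History=2, Physics=1, Biology=1, Civics=2, Music=2, Chemistry=2, Latin=1. Each listed conflict is separated.

2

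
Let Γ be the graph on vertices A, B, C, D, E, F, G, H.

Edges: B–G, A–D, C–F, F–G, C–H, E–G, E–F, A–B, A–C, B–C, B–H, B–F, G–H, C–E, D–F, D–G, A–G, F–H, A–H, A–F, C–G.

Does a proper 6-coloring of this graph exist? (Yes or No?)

Yes

The chromatic number is 6. A, B, C, F, G, H form a clique, so at least 6 colors are needed.
6 colors suffice: color 1 → {F}; color 2 → {G}; color 3 → {C, D}; color 4 → {A, E}; color 5 → {H}; color 6 → {B}.
That is already a proper 6-coloring.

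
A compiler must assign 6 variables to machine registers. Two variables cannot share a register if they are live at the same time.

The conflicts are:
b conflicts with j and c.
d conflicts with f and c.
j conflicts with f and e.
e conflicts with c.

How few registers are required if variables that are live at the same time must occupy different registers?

3

The cycle j-f-d-c-b-j has odd length 5, so it cannot be 2-colored; at least 3 registers are needed.
A valid assignment using 3 registers: b=2, d=2, j=1, f=3, e=2, c=1. No two conflicting variables share a register.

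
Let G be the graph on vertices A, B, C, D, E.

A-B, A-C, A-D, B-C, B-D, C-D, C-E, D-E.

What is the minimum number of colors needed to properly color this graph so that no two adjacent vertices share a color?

A, B, C, D are pairwise adjacent (a clique of size 4), so at least 4 colors are needed.
4 colors suffice: color 1 → {D}; color 2 → {C}; color 3 → {A, E}; color 4 → {B}. Every edge joins two different colors.

4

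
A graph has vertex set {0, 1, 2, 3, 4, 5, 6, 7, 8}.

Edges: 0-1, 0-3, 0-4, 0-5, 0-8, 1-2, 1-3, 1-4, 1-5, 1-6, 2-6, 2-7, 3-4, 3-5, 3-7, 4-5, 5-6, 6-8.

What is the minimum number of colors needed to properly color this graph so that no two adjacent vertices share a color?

5

0, 1, 3, 4, 5 form a clique, so at least 5 colors are needed.
5 colors suffice: color a → {1, 7, 8}; color b → {3, 6}; color c → {0, 2}; color d → {5}; color e → {4}. No two adjacent vertices share a color.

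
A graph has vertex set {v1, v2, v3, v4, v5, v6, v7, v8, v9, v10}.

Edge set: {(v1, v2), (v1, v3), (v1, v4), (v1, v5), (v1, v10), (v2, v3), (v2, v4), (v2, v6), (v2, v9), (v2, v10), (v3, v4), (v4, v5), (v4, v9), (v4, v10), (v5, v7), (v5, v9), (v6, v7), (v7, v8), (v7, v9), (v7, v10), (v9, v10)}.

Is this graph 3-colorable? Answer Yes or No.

No

v2, v4, v9, v10 are pairwise adjacent (a clique of size 4), so at least 4 colors are needed.
So 3 colors are not enough.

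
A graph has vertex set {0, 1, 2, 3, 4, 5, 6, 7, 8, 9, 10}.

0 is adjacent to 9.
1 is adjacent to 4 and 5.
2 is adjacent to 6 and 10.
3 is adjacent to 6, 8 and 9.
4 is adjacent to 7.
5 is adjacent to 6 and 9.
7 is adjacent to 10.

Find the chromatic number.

The cycle 10-2-6-5-1-4-7-10 has odd length 7, so it cannot be 2-colored; at least 3 colors are needed.
3 colors suffice: 0=red, 1=blue, 2=green, 3=red, 4=red, 5=red, 6=blue, 7=blue, 8=blue, 9=blue, 10=red. No two adjacent vertices share a color.

3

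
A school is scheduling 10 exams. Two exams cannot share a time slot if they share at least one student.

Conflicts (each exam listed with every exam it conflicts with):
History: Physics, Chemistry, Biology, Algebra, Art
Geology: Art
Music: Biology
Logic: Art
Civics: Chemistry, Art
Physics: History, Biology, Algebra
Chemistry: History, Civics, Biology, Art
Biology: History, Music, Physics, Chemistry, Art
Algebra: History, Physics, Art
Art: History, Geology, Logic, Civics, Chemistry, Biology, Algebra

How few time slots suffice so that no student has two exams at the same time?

4

History, Chemistry, Biology, Art are mutually in conflict, so at least 4 time slots are needed.
Using 4 time slots: History=2, Geology=2, Music=1, Logic=2, Civics=2, Physics=1, Chemistry=4, Biology=3, Algebra=3, Art=1. Each listed conflict is separated.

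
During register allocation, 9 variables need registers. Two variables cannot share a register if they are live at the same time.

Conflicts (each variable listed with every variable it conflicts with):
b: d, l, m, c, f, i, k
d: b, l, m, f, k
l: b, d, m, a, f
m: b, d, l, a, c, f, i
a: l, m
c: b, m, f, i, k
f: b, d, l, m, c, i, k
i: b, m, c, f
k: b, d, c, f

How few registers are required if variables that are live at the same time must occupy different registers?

b, d, l, m, f are mutually in conflict, so at least 5 registers are needed.
Using 5 registers: b=3, d=5, l=4, m=1, a=2, c=4, f=2, i=5, k=1. No two conflicting variables share a register.

5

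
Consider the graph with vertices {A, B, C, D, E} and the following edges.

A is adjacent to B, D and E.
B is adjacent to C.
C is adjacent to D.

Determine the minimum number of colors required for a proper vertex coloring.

2

A and D are adjacent, so at least 2 colors are needed.
2 colors suffice: color 1 → {A, C}; color 2 → {B, D, E}. No two adjacent vertices share a color.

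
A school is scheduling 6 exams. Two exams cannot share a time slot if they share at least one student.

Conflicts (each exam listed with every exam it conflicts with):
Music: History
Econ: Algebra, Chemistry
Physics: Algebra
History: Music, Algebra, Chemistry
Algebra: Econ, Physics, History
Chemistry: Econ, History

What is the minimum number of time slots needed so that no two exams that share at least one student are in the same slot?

2

Music and History conflict, so at least 2 time slots are needed.
2 time slots suffice: Music=2, Econ=1, Physics=1, History=1, Algebra=2, Chemistry=2. Every pair that conflicts lands in different time slots.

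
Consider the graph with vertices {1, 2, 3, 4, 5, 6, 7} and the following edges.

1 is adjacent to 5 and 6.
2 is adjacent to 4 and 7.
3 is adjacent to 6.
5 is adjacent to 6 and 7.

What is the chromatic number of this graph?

1, 5, 6 are mutually adjacent, so at least 3 colors are needed.
3 colors suffice: 1=green, 2=red, 3=blue, 4=blue, 5=blue, 6=red, 7=green. No two adjacent vertices share a color.

3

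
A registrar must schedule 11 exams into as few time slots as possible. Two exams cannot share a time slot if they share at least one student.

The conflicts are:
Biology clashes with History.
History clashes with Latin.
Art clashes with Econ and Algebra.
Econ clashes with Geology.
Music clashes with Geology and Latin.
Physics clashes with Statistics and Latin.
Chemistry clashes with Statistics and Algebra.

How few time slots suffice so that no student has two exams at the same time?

The cycle Physics-Latin-Music-Geology-Econ-Art-Algebra-Chemistry-Statistics-Physics has odd length 9, so it cannot be 2-colored; at least 3 time slots are needed.
3 time slots suffice: time slot 1 → {Biology, Econ, Statistics, Algebra, Latin}; time slot 2 → {History, Art, Music, Physics, Chemistry}; time slot 3 → {Geology}. No two conflicting exams share a time slot.

3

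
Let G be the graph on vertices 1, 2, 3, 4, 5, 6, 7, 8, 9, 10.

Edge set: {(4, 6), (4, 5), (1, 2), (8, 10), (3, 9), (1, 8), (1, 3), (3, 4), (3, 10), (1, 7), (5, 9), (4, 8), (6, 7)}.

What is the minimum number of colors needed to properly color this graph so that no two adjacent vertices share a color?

3

The cycle 4-8-1-7-6-4 has odd length 5, so it cannot be 2-colored; at least 3 colors are needed.
3 colors suffice: color a → {1, 4, 9, 10}; color b → {2, 3, 5, 7, 8}; color c → {6}. No two adjacent vertices share a color.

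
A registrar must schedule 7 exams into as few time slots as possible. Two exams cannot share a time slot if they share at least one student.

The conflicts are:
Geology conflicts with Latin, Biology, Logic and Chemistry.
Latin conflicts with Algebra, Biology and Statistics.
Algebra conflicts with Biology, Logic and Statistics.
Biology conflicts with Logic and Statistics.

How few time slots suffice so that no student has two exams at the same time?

4

Latin, Algebra, Biology, Statistics all conflict with each other, so at least 4 time slots are needed.
4 time slots suffice: Geology=2, Latin=3, Algebra=2, Biology=1, Logic=3, Statistics=4, Chemistry=1. Each listed conflict is separated.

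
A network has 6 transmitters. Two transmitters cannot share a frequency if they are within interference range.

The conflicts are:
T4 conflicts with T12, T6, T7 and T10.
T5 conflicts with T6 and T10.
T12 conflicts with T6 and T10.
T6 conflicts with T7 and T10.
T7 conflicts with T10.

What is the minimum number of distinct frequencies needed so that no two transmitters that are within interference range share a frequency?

4

T4, T6, T7, T10 are mutually in conflict, so at least 4 frequencies are needed.
4 frequencies suffice: frequency 1 → {T6}; frequency 2 → {T10}; frequency 3 → {T4, T5}; frequency 4 → {T12, T7}. Every pair that conflicts lands in different frequencies.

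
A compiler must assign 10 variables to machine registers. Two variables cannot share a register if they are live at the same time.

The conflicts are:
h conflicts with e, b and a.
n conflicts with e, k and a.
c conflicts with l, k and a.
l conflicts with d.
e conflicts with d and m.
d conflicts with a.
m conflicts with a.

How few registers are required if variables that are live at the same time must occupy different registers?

2

h and b conflict, so at least 2 registers are needed.
A valid assignment using 2 registers: h=2, n=2, c=2, l=1, e=1, d=2, k=1, b=1, m=2, a=1. No two conflicting variables share a register.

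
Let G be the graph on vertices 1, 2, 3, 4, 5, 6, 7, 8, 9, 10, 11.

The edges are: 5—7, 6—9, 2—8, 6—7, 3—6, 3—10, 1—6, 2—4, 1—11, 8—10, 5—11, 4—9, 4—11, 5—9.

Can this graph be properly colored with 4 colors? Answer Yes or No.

Yes

The chromatic number is 3. The cycle 6-9-4-11-1-6 has odd length 5, so it cannot be 2-colored; at least 3 colors are needed.
One proper 3-coloring: 1=blue, 2=red, 3=blue, 4=blue, 5=blue, 6=red, 7=green, 8=blue, 9=green, 10=red, 11=red.
Since 4 ≥ 3, a proper 4-coloring certainly exists.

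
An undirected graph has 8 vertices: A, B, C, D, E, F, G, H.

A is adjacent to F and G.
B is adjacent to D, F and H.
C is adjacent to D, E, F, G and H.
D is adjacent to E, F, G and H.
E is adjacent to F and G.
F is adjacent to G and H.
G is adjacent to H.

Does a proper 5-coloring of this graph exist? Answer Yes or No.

The chromatic number is 5. C, D, F, G, H form a clique, so at least 5 colors are needed.
A valid assignment using 5 colors: A=green, B=blue, C=purple, D=green, E=yellow, F=red, G=blue, H=yellow.
That is already a proper 5-coloring.

Yes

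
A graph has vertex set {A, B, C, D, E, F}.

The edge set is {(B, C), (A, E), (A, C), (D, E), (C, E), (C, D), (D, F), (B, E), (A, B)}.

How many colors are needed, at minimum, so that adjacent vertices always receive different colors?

A, B, C, E form a clique, so at least 4 colors are needed.
4 colors suffice: color 1 → {C, F}; color 2 → {E}; color 3 → {A, D}; color 4 → {B}. No two adjacent vertices share a color.

4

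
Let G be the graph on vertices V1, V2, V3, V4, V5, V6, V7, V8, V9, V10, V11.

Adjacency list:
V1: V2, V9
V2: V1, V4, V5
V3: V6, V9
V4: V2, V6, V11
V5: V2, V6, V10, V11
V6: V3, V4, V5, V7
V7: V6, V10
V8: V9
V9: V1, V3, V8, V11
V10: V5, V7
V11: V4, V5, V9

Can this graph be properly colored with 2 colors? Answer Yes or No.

The cycle V1-V2-V4-V11-V9-V1 has odd length 5, so it cannot be 2-colored; at least 3 colors are needed.
So 2 colors are not enough.

No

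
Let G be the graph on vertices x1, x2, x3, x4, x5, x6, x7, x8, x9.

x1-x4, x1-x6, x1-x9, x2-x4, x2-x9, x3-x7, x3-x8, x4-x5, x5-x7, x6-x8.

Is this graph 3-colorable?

Yes

The chromatic number is 3. The cycle x5-x7-x3-x8-x6-x1-x4-x5 has odd length 7, so it cannot be 2-colored; at least 3 colors are needed.
3 colors suffice: color 1 → {x4, x7, x8, x9}; color 2 → {x1, x2, x3, x5}; color 3 → {x6}.
That is already a proper 3-coloring.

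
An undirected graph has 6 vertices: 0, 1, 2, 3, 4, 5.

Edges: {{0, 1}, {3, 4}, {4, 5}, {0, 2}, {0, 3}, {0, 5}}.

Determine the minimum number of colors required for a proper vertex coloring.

4 and 5 are adjacent, so at least 2 colors are needed.
2 colors suffice: 0=a, 1=b, 2=b, 3=b, 4=a, 5=b. Each edge has distinct colors on its endpoints.

2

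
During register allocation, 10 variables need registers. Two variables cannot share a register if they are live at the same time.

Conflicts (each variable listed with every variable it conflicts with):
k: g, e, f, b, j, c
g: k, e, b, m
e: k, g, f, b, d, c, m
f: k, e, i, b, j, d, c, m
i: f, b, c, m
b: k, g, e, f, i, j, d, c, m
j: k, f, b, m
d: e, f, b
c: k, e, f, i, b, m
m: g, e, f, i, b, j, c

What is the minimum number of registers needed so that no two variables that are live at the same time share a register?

k, e, f, b, c pairwise conflict, so at least 5 registers are needed.
Using 5 registers: k=4, g=2, e=3, f=2, i=3, b=1, j=3, d=4, c=5, m=4. Every pair that conflicts lands in different registers.

5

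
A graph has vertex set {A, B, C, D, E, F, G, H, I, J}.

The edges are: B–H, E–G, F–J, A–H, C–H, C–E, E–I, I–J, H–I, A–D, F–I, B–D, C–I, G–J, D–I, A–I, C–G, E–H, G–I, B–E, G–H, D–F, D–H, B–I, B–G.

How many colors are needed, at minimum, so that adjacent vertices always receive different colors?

5

B, E, G, H, I form a clique, so at least 5 colors are needed.
One proper 5-coloring: A=yellow, B=yellow, C=yellow, D=green, E=purple, F=blue, G=green, H=blue, I=red, J=yellow. No two adjacent vertices share a color.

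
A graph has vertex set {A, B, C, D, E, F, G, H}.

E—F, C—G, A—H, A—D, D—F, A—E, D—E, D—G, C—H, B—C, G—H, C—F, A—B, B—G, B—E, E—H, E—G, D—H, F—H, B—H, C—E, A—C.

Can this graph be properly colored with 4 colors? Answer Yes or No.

No

B, C, E, G, H are pairwise adjacent (a clique of size 5), so at least 5 colors are needed.
So 4 colors are not enough.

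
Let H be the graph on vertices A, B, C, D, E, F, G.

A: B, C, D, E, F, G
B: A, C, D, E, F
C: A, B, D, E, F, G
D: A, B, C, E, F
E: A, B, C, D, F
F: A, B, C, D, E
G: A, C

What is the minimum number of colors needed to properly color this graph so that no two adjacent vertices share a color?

6

A, B, C, D, E, F form a clique, so at least 6 colors are needed.
6 colors suffice: color 1 → {C}; color 2 → {A}; color 3 → {B, G}; color 4 → {E}; color 5 → {F}; color 6 → {D}. Each edge has distinct colors on its endpoints.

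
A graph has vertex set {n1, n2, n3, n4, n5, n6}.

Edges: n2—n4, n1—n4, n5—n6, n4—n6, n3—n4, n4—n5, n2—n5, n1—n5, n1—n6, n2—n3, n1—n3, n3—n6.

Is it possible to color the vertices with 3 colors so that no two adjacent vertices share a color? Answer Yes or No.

n1, n4, n5, n6 are pairwise adjacent (a clique of size 4), so at least 4 colors are needed.
So 3 colors are not enough.

No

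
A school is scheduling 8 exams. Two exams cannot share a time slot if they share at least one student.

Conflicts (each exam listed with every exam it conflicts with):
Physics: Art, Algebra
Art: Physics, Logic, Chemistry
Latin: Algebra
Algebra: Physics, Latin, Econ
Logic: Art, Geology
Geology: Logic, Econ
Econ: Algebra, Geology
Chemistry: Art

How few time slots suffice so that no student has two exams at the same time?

Geology and Econ conflict, so at least 2 time slots are needed.
2 time slots suffice: time slot 1 → {Art, Algebra, Geology}; time slot 2 → {Physics, Latin, Logic, Econ, Chemistry}. Each listed conflict is separated.

2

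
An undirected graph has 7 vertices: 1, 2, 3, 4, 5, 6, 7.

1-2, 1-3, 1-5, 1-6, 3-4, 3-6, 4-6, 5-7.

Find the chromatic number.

3

1, 3, 6 are pairwise adjacent, so at least 3 colors are needed.
3 colors suffice: color red → {1, 4, 7}; color blue → {2, 3, 5}; color green → {6}. Each edge has distinct colors on its endpoints.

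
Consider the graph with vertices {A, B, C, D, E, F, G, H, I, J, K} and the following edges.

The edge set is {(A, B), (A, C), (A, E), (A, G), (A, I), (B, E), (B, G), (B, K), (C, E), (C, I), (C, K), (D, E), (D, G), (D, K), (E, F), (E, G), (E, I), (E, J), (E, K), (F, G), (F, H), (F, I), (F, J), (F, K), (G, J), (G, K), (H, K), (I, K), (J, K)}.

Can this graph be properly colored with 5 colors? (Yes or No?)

Yes

The chromatic number is 5. E, F, G, J, K form a clique, so at least 5 colors are needed.
5 colors suffice: color 1 → {E, H}; color 2 → {A, K}; color 3 → {G, I}; color 4 → {B, C, D, F}; color 5 → {J}.
That is already a proper 5-coloring.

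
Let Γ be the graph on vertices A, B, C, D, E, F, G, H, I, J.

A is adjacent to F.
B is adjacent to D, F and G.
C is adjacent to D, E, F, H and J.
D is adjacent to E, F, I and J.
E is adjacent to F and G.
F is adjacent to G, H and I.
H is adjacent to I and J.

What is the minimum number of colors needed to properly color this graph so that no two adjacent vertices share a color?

C, D, E, F are mutually adjacent (a clique of size 4), so at least 4 colors are needed.
4 colors suffice: color 1 → {F, J}; color 2 → {A, D, G, H}; color 3 → {B, C, I}; color 4 → {E}. Every edge joins two different colors.

4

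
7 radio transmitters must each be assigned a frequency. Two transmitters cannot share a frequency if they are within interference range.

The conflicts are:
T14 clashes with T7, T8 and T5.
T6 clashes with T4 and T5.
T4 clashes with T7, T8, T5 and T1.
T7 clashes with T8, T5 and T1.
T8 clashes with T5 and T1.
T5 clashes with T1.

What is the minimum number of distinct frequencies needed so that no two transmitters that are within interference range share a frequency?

5

T4, T7, T8, T5, T1 are mutually in conflict, so at least 5 frequencies are needed.
A valid assignment using 5 frequencies: T14=4, T6=2, T4=4, T7=3, T8=2, T5=1, T1=5. Each listed conflict is separated.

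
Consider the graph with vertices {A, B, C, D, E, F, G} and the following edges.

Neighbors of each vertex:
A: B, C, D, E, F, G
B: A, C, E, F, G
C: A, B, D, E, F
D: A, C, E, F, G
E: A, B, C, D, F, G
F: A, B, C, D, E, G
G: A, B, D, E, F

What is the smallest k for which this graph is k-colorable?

5

A, D, E, F, G are pairwise adjacent (a clique of size 5), so at least 5 colors are needed.
One proper 5-coloring: A=2, B=5, C=4, D=5, E=3, F=1, G=4. Every edge joins two different colors.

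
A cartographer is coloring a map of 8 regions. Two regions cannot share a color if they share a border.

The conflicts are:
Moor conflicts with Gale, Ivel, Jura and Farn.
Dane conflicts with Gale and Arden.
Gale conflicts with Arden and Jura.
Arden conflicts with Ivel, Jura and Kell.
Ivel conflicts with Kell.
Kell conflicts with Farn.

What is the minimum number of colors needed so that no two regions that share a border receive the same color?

Dane, Gale, Arden are mutually in conflict, so at least 3 colors are needed.
3 colors suffice: color 1 → {Moor, Arden}; color 2 → {Gale, Ivel, Farn}; color 3 → {Dane, Jura, Kell}. No two conflicting regions share a color.

3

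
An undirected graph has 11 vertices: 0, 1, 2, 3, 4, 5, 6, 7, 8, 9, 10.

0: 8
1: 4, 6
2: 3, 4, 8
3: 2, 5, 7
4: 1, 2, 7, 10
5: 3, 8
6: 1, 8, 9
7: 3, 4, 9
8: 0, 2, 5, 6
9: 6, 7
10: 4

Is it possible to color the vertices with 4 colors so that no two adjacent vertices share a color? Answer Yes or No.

Yes

The chromatic number is 3. The cycle 1-4-2-8-6-1 has odd length 5, so it cannot be 2-colored; at least 3 colors are needed.
One proper 3-coloring: 0=b, 1=c, 2=b, 3=a, 4=a, 5=b, 6=b, 7=b, 8=a, 9=a, 10=b.
Since 4 ≥ 3, a proper 4-coloring certainly exists.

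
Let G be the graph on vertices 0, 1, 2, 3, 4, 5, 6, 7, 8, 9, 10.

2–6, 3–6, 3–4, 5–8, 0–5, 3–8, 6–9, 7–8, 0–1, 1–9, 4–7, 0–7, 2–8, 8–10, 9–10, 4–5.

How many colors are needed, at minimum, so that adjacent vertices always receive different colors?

3

The cycle 6-9-10-8-2-6 has odd length 5, so it cannot be 2-colored; at least 3 colors are needed.
3 colors suffice: color red → {0, 4, 6, 8}; color blue → {2, 3, 5, 7, 9}; color green → {1, 10}. Each edge has distinct colors on its endpoints.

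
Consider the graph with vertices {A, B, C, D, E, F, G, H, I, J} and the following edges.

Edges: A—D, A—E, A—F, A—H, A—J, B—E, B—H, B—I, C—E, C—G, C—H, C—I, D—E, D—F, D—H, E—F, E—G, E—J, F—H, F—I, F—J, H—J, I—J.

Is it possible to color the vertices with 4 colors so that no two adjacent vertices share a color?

Yes

The chromatic number is 4. A, D, E, F are pairwise adjacent (a clique of size 4), so at least 4 colors are needed.
4 colors suffice: color red → {E, H, I}; color blue → {B, C, F}; color green → {A, G}; color yellow → {D, J}.
That is already a proper 4-coloring.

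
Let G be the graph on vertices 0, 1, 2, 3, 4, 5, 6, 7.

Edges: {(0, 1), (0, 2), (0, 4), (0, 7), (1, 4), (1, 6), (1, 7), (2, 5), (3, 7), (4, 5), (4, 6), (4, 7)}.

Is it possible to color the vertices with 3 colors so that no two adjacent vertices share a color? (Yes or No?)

No

0, 1, 4, 7 are pairwise adjacent (a clique of size 4), so at least 4 colors are needed.
So 3 colors are not enough.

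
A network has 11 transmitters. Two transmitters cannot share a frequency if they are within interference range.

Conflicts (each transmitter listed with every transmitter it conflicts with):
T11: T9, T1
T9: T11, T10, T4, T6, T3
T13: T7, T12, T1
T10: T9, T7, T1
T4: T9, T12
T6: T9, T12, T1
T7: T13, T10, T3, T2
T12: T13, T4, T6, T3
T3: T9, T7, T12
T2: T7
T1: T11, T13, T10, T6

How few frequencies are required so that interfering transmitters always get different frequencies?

T6 and T1 conflict, so at least 2 frequencies are needed.
2 frequencies suffice: T11=2, T9=1, T13=2, T10=2, T4=2, T6=2, T7=1, T12=1, T3=2, T2=2, T1=1. Every pair that conflicts lands in different frequencies.

2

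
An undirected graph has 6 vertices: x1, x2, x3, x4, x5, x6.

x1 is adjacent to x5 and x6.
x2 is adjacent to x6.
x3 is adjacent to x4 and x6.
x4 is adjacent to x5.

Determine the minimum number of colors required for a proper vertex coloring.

The cycle x5-x4-x3-x6-x1-x5 has odd length 5, so it cannot be 2-colored; at least 3 colors are needed.
3 colors suffice: color 1 → {x4, x6}; color 2 → {x1, x2, x3}; color 3 → {x5}. Each edge has distinct colors on its endpoints.

3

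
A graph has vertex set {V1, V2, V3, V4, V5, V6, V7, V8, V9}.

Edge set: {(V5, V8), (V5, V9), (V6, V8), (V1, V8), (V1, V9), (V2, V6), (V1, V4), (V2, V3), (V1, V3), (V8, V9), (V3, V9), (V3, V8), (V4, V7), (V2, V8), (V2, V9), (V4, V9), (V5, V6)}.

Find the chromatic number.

4

V2, V3, V8, V9 are mutually adjacent (a clique of size 4), so at least 4 colors are needed.
4 colors suffice: V1=3, V2=3, V3=4, V4=1, V5=3, V6=2, V7=2, V8=1, V9=2. No two adjacent vertices share a color.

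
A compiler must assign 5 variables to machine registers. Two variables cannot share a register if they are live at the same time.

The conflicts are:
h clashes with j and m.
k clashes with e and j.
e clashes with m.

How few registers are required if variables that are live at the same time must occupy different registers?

The cycle m-e-k-j-h-m has odd length 5, so it cannot be 2-colored; at least 3 registers are needed.
3 registers suffice: register 1 → {k, m}; register 2 → {h, e}; register 3 → {j}. Every pair that conflicts lands in different registers.

3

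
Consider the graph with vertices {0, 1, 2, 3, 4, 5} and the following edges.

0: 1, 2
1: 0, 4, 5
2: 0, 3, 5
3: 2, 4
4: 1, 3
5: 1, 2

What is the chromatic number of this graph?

The cycle 4-1-0-2-3-4 has odd length 5, so it cannot be 2-colored; at least 3 colors are needed.
One proper 3-coloring: 0=b, 1=a, 2=a, 3=b, 4=c, 5=b. Each edge has distinct colors on its endpoints.

3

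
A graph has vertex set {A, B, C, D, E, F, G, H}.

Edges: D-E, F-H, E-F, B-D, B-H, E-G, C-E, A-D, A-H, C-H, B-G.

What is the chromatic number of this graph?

3

The cycle G-E-F-H-B-G has odd length 5, so it cannot be 2-colored; at least 3 colors are needed.
3 colors suffice: A=2, B=2, C=2, D=3, E=1, F=2, G=3, H=1. No two adjacent vertices share a color.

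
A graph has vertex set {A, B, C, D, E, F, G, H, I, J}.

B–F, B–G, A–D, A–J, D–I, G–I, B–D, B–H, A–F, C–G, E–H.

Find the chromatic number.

2

E and H are adjacent, so at least 2 colors are needed.
2 colors suffice: color red → {A, B, C, E, I}; color blue → {D, F, G, H, J}. Every edge joins two different colors.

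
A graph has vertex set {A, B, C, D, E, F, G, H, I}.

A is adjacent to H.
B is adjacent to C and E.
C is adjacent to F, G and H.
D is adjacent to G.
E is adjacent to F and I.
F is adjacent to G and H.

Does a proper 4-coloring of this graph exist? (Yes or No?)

Yes

The chromatic number is 3. C, F, G are mutually adjacent, so at least 3 colors are needed.
A valid assignment using 3 colors: A=1, B=2, C=1, D=1, E=1, F=2, G=3, H=3, I=2.
Since 4 ≥ 3, a proper 4-coloring certainly exists.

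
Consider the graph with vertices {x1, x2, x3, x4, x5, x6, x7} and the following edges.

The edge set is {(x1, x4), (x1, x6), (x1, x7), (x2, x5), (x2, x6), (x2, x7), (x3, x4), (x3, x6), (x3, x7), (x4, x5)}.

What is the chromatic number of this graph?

The cycle x6-x2-x5-x4-x1-x6 has odd length 5, so it cannot be 2-colored; at least 3 colors are needed.
3 colors suffice: x1=2, x2=2, x3=2, x4=1, x5=3, x6=1, x7=1. Each edge has distinct colors on its endpoints.

3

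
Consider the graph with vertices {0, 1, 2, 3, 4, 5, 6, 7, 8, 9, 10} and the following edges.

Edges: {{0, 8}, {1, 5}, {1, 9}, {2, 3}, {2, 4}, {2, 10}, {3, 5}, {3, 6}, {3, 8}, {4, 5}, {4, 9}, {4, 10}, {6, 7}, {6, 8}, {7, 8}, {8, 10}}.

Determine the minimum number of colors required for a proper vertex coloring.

3

3, 6, 8 are mutually adjacent, so at least 3 colors are needed.
3 colors suffice: 0=b, 1=a, 2=c, 3=b, 4=a, 5=c, 6=c, 7=b, 8=a, 9=b, 10=b. Each edge has distinct colors on its endpoints.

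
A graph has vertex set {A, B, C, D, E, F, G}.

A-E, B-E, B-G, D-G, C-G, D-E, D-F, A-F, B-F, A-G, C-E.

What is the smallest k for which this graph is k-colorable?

2

B and F are adjacent, so at least 2 colors are needed.
2 colors suffice: A=2, B=2, C=2, D=2, E=1, F=1, G=1. No two adjacent vertices share a color.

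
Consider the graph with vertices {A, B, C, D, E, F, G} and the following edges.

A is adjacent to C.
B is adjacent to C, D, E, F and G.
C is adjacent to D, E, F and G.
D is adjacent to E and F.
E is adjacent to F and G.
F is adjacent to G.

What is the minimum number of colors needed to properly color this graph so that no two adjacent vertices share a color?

5

B, C, D, E, F are pairwise adjacent (a clique of size 5), so at least 5 colors are needed.
5 colors suffice: color 1 → {C}; color 2 → {A, F}; color 3 → {B}; color 4 → {E}; color 5 → {D, G}. No two adjacent vertices share a color.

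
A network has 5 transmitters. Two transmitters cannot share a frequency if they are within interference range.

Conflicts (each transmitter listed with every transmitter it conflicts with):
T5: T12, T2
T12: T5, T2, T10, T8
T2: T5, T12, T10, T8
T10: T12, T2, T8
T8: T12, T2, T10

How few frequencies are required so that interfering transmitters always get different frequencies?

T12, T2, T10, T8 pairwise conflict, so at least 4 frequencies are needed.
4 frequencies suffice: frequency 1 → {T12}; frequency 2 → {T2}; frequency 3 → {T5, T8}; frequency 4 → {T10}. No two conflicting transmitters share a frequency.

4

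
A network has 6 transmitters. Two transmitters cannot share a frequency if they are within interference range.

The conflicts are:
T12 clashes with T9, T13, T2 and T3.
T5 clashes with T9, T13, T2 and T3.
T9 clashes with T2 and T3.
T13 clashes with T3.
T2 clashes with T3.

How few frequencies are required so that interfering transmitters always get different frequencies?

T12, T9, T2, T3 pairwise conflict, so at least 4 frequencies are needed.
4 frequencies suffice: T12=2, T5=2, T9=3, T13=3, T2=4, T3=1. Every pair that conflicts lands in different frequencies.

4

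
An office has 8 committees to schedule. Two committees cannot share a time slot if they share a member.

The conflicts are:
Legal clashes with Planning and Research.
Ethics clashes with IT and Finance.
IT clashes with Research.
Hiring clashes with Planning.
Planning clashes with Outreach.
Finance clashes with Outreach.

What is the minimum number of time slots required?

3

The cycle Ethics-Finance-Outreach-Planning-Legal-Research-IT-Ethics has odd length 7, so it cannot be 2-colored; at least 3 time slots are needed.
Using 3 time slots: Legal=3, Ethics=2, IT=1, Hiring=2, Planning=1, Finance=1, Research=2, Outreach=2. Every pair that conflicts lands in different time slots.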